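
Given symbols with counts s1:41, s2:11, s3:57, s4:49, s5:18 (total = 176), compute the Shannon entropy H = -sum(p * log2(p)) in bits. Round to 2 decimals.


Computing entropy H = -sum(p_i * log2(p_i)):
  s1: p = 41/176 = 0.2330, -p*log2(p) = 0.4896
  s2: p = 11/176 = 0.0625, -p*log2(p) = 0.2500
  s3: p = 57/176 = 0.3239, -p*log2(p) = 0.5268
  s4: p = 49/176 = 0.2784, -p*log2(p) = 0.5136
  s5: p = 18/176 = 0.1023, -p*log2(p) = 0.3364
H = sum of terms = 2.1164
Rounded to 2 decimals: 2.12

2.12


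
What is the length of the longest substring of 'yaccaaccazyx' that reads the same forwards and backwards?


Scanning 'yaccaaccazyx' for palindromic substrings.
Substring at positions 1-8: 'accaacca'.
Check: reverse('accaacca') = 'accaacca' -> palindrome confirmed.
Neighbouring characters ('y' / 'z') break symmetry, so it cannot extend further.
No longer palindromic substring exists; longest length = 8

8


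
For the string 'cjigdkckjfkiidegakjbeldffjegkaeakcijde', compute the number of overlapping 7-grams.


String 'cjigdkckjfkiidegakjbeldffjegkaeakcijde' has length L = 38.
Number of overlapping n-grams = L - n + 1
Substituting: 38 - 7 + 1 = 32

32


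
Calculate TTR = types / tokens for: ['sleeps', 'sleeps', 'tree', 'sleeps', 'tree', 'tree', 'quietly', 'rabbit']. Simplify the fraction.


Tokens: 8
Unique types: ('quietly', 'rabbit', 'sleeps', 'tree') = 4
TTR = 4/8
Simplify: divide both by 4 -> 1/2
TTR = 1/2

1/2


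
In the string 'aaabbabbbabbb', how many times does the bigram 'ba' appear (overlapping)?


Scanning 'aaabbabbbabbb' for bigram 'ba':
  Position 0: 'aa' -> no
  Position 1: 'aa' -> no
  Position 2: 'ab' -> no
  Position 3: 'bb' -> no
  Position 4: 'ba' -> MATCH
  Position 5: 'ab' -> no
  Position 6: 'bb' -> no
  Position 7: 'bb' -> no
  Position 8: 'ba' -> MATCH
  Position 9: 'ab' -> no
  Position 10: 'bb' -> no
  Position 11: 'bb' -> no
Total matches: 2

2


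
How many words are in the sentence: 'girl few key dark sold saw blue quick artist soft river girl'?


Counting words by splitting on spaces:
  Word 1: 'girl'
  Word 2: 'few'
  Word 3: 'key'
  Word 4: 'dark'
  Word 5: 'sold'
  Word 6: 'saw'
  Word 7: 'blue'
  Word 8: 'quick'
  Word 9: 'artist'
  Word 10: 'soft'
  Word 11: 'river'
  Word 12: 'girl'
Total words: 12

12


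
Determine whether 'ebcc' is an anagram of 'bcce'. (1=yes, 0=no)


Sort characters of 'ebcc': 'bcce'
Sort characters of 'bcce': 'bcce'
Sorted forms match -> they ARE anagrams
Result: 1

1


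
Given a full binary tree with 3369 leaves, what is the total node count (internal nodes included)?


Leaf nodes (terminals): 3369
Internal nodes = n - 1 = 3369 - 1 = 3368
Total = leaves + internal = 3369 + 3368 = 6737

6737


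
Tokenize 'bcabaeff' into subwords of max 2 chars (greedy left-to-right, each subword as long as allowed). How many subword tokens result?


'bcabaeff' has 8 characters.
Chunking with max size 2:
  Chunk 1: 'bc' (positions 0-1)
  Chunk 2: 'ab' (positions 2-3)
  Chunk 3: 'ae' (positions 4-5)
  Chunk 4: 'ff' (positions 6-7)
Total chunks: ceil(8 / 2) = 4

4


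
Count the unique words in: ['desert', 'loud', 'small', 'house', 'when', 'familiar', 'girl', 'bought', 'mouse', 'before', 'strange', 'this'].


Listing all tokens and tracking unique types:
  Token 1: 'desert' -> NEW (unique so far: 1)
  Token 2: 'loud' -> NEW (unique so far: 2)
  Token 3: 'small' -> NEW (unique so far: 3)
  Token 4: 'house' -> NEW (unique so far: 4)
  Token 5: 'when' -> NEW (unique so far: 5)
  Token 6: 'familiar' -> NEW (unique so far: 6)
  Token 7: 'girl' -> NEW (unique so far: 7)
  Token 8: 'bought' -> NEW (unique so far: 8)
  Token 9: 'mouse' -> NEW (unique so far: 9)
  Token 10: 'before' -> NEW (unique so far: 10)
  Token 11: 'strange' -> NEW (unique so far: 11)
  Token 12: 'this' -> NEW (unique so far: 12)
Unique types: ('before', 'bought', 'desert', 'familiar', 'girl', 'house', 'loud', 'mouse', 'small', 'strange', 'this', 'when')
Vocabulary size: 12

12


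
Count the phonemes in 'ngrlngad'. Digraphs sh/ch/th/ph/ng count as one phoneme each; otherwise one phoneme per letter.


Parsing 'ngrlngad' greedily, digraphs first:
  'ng' -> digraph (1 consonant phoneme) (phonemes so far: 1)
  'r' -> consonant phoneme (phonemes so far: 2)
  'l' -> consonant phoneme (phonemes so far: 3)
  'ng' -> digraph (1 consonant phoneme) (phonemes so far: 4)
  'a' -> vowel phoneme (phonemes so far: 5)
  'd' -> consonant phoneme (phonemes so far: 6)
Total phonemes: 6

6


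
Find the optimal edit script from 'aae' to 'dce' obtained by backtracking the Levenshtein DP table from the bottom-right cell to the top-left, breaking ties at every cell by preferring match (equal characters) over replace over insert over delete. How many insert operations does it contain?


Edit distance = 2. Backtracking from cell (3, 3) with preference match > replace > insert > delete,
then listing the resulting alignment 'aae' -> 'dce' left to right:
  Step 1: replace a->d
  Step 2: replace a->c
  Step 3: keep 'e'
Total insertions: 0

0


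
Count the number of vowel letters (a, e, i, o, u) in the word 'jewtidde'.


Scanning each character of 'jewtidde':
  Position 1: 'j' -> consonant (running count: 0)
  Position 2: 'e' -> vowel (running count: 1)
  Position 3: 'w' -> consonant (running count: 1)
  Position 4: 't' -> consonant (running count: 1)
  Position 5: 'i' -> vowel (running count: 2)
  Position 6: 'd' -> consonant (running count: 2)
  Position 7: 'd' -> consonant (running count: 2)
  Position 8: 'e' -> vowel (running count: 3)
Total vowels: 3

3


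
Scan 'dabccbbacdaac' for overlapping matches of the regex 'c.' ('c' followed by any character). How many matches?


Pattern: c. means 'c' followed by any character.
Scanning 'dabccbbacdaac' position-by-position:
  Pos 0: window 'da' -> no
  Pos 1: window 'ab' -> no
  Pos 2: window 'bc' -> no
  Pos 3: window 'cc' -> MATCH
  Pos 4: window 'cb' -> MATCH
  Pos 5: window 'bb' -> no
  Pos 6: window 'ba' -> no
  Pos 7: window 'ac' -> no
  Pos 8: window 'cd' -> MATCH
  Pos 9: window 'da' -> no
  Pos 10: window 'aa' -> no
  Pos 11: window 'ac' -> no
  Pos 12: window 'c' -> no
Total matches: 3

3


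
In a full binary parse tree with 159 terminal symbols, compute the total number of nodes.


Leaf nodes (terminals): 159
Internal nodes = n - 1 = 159 - 1 = 158
Total = leaves + internal = 159 + 158 = 317

317


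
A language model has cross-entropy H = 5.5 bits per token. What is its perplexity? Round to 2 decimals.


Perplexity formula: PP = 2^H
H = 5.5
PP = 2^5.5
Decompose: 2^5.5 = 2^5 * 2^0.5 = 2^5 * sqrt(2)
2^5 = 32, sqrt(2) ~ 1.4142136
PP ~ 32 * 1.4142136 = 45.2548352
Rounded to 2 decimals: 45.25

45.25


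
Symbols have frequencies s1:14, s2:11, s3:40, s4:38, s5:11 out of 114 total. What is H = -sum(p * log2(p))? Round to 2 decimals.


Computing entropy H = -sum(p_i * log2(p_i)):
  s1: p = 14/114 = 0.1228, -p*log2(p) = 0.3716
  s2: p = 11/114 = 0.0965, -p*log2(p) = 0.3255
  s3: p = 40/114 = 0.3509, -p*log2(p) = 0.5302
  s4: p = 38/114 = 0.3333, -p*log2(p) = 0.5283
  s5: p = 11/114 = 0.0965, -p*log2(p) = 0.3255
H = sum of terms = 2.0811
Rounded to 2 decimals: 2.08

2.08


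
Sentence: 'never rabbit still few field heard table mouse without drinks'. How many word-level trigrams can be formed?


Word trigrams from [10] words:
  Trigram 1: (never rabbit still)
  Trigram 2: (rabbit still few)
  Trigram 3: (still few field)
  Trigram 4: (few field heard)
  Trigram 5: (field heard table)
  Trigram 6: (heard table mouse)
  Trigram 7: (table mouse without)
  Trigram 8: (mouse without drinks)
Total word trigrams: 10 - 2 = 8

8


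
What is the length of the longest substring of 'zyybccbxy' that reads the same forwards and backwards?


Scanning 'zyybccbxy' for palindromic substrings.
Substring at positions 3-6: 'bccb'.
Check: reverse('bccb') = 'bccb' -> palindrome confirmed.
Neighbouring characters ('y' / 'x') break symmetry, so it cannot extend further.
No longer palindromic substring exists; longest length = 4

4


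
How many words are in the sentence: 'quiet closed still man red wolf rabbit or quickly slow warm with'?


Counting words by splitting on spaces:
  Word 1: 'quiet'
  Word 2: 'closed'
  Word 3: 'still'
  Word 4: 'man'
  Word 5: 'red'
  Word 6: 'wolf'
  Word 7: 'rabbit'
  Word 8: 'or'
  Word 9: 'quickly'
  Word 10: 'slow'
  Word 11: 'warm'
  Word 12: 'with'
Total words: 12

12


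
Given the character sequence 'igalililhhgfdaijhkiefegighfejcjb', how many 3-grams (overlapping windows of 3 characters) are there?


String 'igalililhhgfdaijhkiefegighfejcjb' has length L = 32.
Number of overlapping n-grams = L - n + 1
Substituting: 32 - 3 + 1 = 30

30


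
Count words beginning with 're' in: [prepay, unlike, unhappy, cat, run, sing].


Checking each word for prefix 're':
  'prepay' -> no (count: 0)
  'unlike' -> no (count: 0)
  'unhappy' -> no (count: 0)
  'cat' -> no (count: 0)
  'run' -> no (count: 0)
  'sing' -> no (count: 0)
Total with prefix 're': 0

0


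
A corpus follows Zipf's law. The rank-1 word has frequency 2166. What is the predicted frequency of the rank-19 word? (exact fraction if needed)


Zipf's law: freq(rank) = f1 / rank
f1 = 2166, rank = 19
freq = 2166 / 19
= 114

114


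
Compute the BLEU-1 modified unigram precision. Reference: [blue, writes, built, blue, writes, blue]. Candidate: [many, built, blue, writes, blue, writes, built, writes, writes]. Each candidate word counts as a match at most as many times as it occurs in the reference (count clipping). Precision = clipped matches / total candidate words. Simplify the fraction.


Reference word counts: {'blue': 3, 'built': 1, 'writes': 2}
Checking each candidate word (with clipping):
  'many' -> not in reference -> no match (matches: 0)
  'built' -> in reference (ref count 1, used 1/1) -> match (matches: 1)
  'blue' -> in reference (ref count 3, used 1/3) -> match (matches: 2)
  'writes' -> in reference (ref count 2, used 1/2) -> match (matches: 3)
  'blue' -> in reference (ref count 3, used 2/3) -> match (matches: 4)
  'writes' -> in reference (ref count 2, used 2/2) -> match (matches: 5)
  'built' -> ref count 1 already used up (1/1) -> clipped, no match (matches: 5)
  'writes' -> ref count 2 already used up (2/2) -> clipped, no match (matches: 5)
  'writes' -> ref count 2 already used up (2/2) -> clipped, no match (matches: 5)
Clipped matches: 5, Candidate length: 9
Precision = 5/9

5/9


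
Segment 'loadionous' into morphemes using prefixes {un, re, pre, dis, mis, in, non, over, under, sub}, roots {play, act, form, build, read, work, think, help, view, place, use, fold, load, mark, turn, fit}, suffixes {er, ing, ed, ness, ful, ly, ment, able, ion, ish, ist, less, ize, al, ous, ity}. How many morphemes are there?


Segmenting 'loadionous' against the inventory:
  'load' -> root (morpheme 1)
  'ion' -> suffix (morpheme 2)
  'ous' -> suffix (morpheme 3)
Total morphemes: 3

3


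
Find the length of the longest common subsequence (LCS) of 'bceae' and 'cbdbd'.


DP table for LCS of 'bceae' and 'cbdbd':
       c  b  d  b  d
    0  0  0  0  0  0
  b 0  0  1  1  1  1
  c 0  1  1  1  1  1
  e 0  1  1  1  1  1
  a 0  1  1  1  1  1
  e 0  1  1  1  1  1
LCS: 'b'
LCS length = 1

1


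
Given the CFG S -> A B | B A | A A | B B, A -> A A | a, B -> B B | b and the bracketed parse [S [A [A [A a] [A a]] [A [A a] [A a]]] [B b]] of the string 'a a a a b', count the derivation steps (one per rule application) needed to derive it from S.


Every bracketed nonterminal node [X ...] in the tree is produced by exactly one rule application.
Reading the tree off as a leftmost derivation:
  Step 1: S  =>  A B   (applied S -> A B)
  Step 2: A B  =>  A A B   (applied A -> A A)
  Step 3: A A B  =>  A A A B   (applied A -> A A)
  Step 4: A A A B  =>  a A A B   (applied A -> a)
  Step 5: a A A B  =>  a a A B   (applied A -> a)
  Step 6: a a A B  =>  a a A A B   (applied A -> A A)
  Step 7: a a A A B  =>  a a a A B   (applied A -> a)
  Step 8: a a a A B  =>  a a a a B   (applied A -> a)
  Step 9: a a a a B  =>  a a a a b   (applied B -> b)
Final yield: a a a a b
Total rewrite steps: 9

9


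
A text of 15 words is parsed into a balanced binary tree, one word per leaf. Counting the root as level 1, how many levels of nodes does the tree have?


In a balanced binary tree with n leaves the deepest leaf is ceil(log2(n)) edges below the root,
so counting node levels inclusive of root and leaves gives ceil(log2(n)) + 1 levels.
log2(15) = 3.9069
ceil(3.9069) = 4
levels = 4 + 1 = 5

5


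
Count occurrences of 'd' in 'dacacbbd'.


Scanning 'dacacbbd' for 'd':
  Position 0: 'd' -> MATCH (count: 1)
  Position 7: 'd' -> MATCH (count: 2)
Total occurrences of 'd': 2

2


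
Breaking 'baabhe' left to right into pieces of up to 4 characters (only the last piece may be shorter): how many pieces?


'baabhe' has 6 characters.
Chunking with max size 4:
  Chunk 1: 'baab' (positions 0-3)
  Chunk 2: 'he' (positions 4-5)
Total chunks: ceil(6 / 4) = 2

2


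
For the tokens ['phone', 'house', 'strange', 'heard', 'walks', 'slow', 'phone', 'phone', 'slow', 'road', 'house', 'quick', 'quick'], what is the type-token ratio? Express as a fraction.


Tokens: 13
Unique types: ('heard', 'house', 'phone', 'quick', 'road', 'slow', 'strange', 'walks') = 8
TTR = 8/13
Already in lowest terms.

8/13


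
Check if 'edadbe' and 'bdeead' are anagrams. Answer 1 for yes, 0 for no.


Sort characters of 'edadbe': 'abddee'
Sort characters of 'bdeead': 'abddee'
Sorted forms match -> they ARE anagrams
Result: 1

1


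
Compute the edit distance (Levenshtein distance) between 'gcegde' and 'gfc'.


Building DP table for s1='gcegde' (len 6) and s2='gfc' (len 3):
       g  f  c
    0  1  2  3
  g 1  0  1  2
  c 2  1  1  1
  e 3  2  2  2
  g 4  3  3  3
  d 5  4  4  4
  e 6  5  5  5
Edit distance = dp[6][3] = 5

5


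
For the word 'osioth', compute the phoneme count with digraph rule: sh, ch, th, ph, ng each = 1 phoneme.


Parsing 'osioth' greedily, digraphs first:
  'o' -> vowel phoneme (phonemes so far: 1)
  's' -> consonant phoneme (phonemes so far: 2)
  'i' -> vowel phoneme (phonemes so far: 3)
  'o' -> vowel phoneme (phonemes so far: 4)
  'th' -> digraph (1 consonant phoneme) (phonemes so far: 5)
Total phonemes: 5

5


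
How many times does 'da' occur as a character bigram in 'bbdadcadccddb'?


Scanning 'bbdadcadccddb' for bigram 'da':
  Position 0: 'bb' -> no
  Position 1: 'bd' -> no
  Position 2: 'da' -> MATCH
  Position 3: 'ad' -> no
  Position 4: 'dc' -> no
  Position 5: 'ca' -> no
  Position 6: 'ad' -> no
  Position 7: 'dc' -> no
  Position 8: 'cc' -> no
  Position 9: 'cd' -> no
  Position 10: 'dd' -> no
  Position 11: 'db' -> no
Total matches: 1

1


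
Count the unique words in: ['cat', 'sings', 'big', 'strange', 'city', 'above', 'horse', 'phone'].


Listing all tokens and tracking unique types:
  Token 1: 'cat' -> NEW (unique so far: 1)
  Token 2: 'sings' -> NEW (unique so far: 2)
  Token 3: 'big' -> NEW (unique so far: 3)
  Token 4: 'strange' -> NEW (unique so far: 4)
  Token 5: 'city' -> NEW (unique so far: 5)
  Token 6: 'above' -> NEW (unique so far: 6)
  Token 7: 'horse' -> NEW (unique so far: 7)
  Token 8: 'phone' -> NEW (unique so far: 8)
Unique types: ('above', 'big', 'cat', 'city', 'horse', 'phone', 'sings', 'strange')
Vocabulary size: 8

8


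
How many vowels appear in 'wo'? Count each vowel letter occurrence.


Scanning each character of 'wo':
  Position 1: 'w' -> consonant (running count: 0)
  Position 2: 'o' -> vowel (running count: 1)
Total vowels: 1

1


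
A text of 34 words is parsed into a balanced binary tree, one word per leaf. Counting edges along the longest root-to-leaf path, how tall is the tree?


In a balanced binary tree with n leaves the deepest leaf is ceil(log2(n)) edges below the root.
log2(34) = 5.0875
ceil(5.0875) = 6
height (edges) = 6

6


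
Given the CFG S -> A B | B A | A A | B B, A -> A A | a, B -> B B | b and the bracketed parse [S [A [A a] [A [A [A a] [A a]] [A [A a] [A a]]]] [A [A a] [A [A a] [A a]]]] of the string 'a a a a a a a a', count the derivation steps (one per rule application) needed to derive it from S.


Every bracketed nonterminal node [X ...] in the tree is produced by exactly one rule application.
Reading the tree off as a leftmost derivation:
  Step 1: S  =>  A A   (applied S -> A A)
  Step 2: A A  =>  A A A   (applied A -> A A)
  Step 3: A A A  =>  a A A   (applied A -> a)
  Step 4: a A A  =>  a A A A   (applied A -> A A)
  Step 5: a A A A  =>  a A A A A   (applied A -> A A)
  Step 6: a A A A A  =>  a a A A A   (applied A -> a)
  Step 7: a a A A A  =>  a a a A A   (applied A -> a)
  Step 8: a a a A A  =>  a a a A A A   (applied A -> A A)
  Step 9: a a a A A A  =>  a a a a A A   (applied A -> a)
  Step 10: a a a a A A  =>  a a a a a A   (applied A -> a)
  Step 11: a a a a a A  =>  a a a a a A A   (applied A -> A A)
  Step 12: a a a a a A A  =>  a a a a a a A   (applied A -> a)
  Step 13: a a a a a a A  =>  a a a a a a A A   (applied A -> A A)
  Step 14: a a a a a a A A  =>  a a a a a a a A   (applied A -> a)
  Step 15: a a a a a a a A  =>  a a a a a a a a   (applied A -> a)
Final yield: a a a a a a a a
Total rewrite steps: 15

15


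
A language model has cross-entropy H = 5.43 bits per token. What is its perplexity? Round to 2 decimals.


Perplexity formula: PP = 2^H
H = 5.43
PP = 2^5.43
Decompose: 2^5.43 = 2^5 * 2^0.43
2^5 = 32, 2^0.43 ~ 1.3472336
PP ~ 32 * 1.3472336 = 43.1114752
Rounded to 2 decimals: 43.11

43.11


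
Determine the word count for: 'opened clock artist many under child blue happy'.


Counting words by splitting on spaces:
  Word 1: 'opened'
  Word 2: 'clock'
  Word 3: 'artist'
  Word 4: 'many'
  Word 5: 'under'
  Word 6: 'child'
  Word 7: 'blue'
  Word 8: 'happy'
Total words: 8

8


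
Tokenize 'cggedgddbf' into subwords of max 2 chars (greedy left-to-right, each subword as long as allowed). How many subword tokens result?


'cggedgddbf' has 10 characters.
Chunking with max size 2:
  Chunk 1: 'cg' (positions 0-1)
  Chunk 2: 'ge' (positions 2-3)
  Chunk 3: 'dg' (positions 4-5)
  Chunk 4: 'dd' (positions 6-7)
  Chunk 5: 'bf' (positions 8-9)
Total chunks: ceil(10 / 2) = 5

5


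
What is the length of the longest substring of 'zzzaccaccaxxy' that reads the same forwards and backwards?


Scanning 'zzzaccaccaxxy' for palindromic substrings.
Substring at positions 3-9: 'accacca'.
Check: reverse('accacca') = 'accacca' -> palindrome confirmed.
Neighbouring characters ('z' / 'x') break symmetry, so it cannot extend further.
No longer palindromic substring exists; longest length = 7

7


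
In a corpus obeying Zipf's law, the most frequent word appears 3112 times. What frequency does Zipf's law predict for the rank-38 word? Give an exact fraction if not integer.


Zipf's law: freq(rank) = f1 / rank
f1 = 3112, rank = 38
freq = 3112 / 38
GCD(3112, 38) = 2
Simplified: 1556/19

1556/19


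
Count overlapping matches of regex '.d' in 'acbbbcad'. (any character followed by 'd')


Pattern: .d means any character followed by 'd'.
Scanning 'acbbbcad' position-by-position:
  Pos 0: window 'ac' -> no
  Pos 1: window 'cb' -> no
  Pos 2: window 'bb' -> no
  Pos 3: window 'bb' -> no
  Pos 4: window 'bc' -> no
  Pos 5: window 'ca' -> no
  Pos 6: window 'ad' -> MATCH
  Pos 7: window 'd' -> no
Total matches: 1

1


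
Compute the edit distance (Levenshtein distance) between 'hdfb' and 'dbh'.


Building DP table for s1='hdfb' (len 4) and s2='dbh' (len 3):
       d  b  h
    0  1  2  3
  h 1  1  2  2
  d 2  1  2  3
  f 3  2  2  3
  b 4  3  2  3
Edit distance = dp[4][3] = 3

3


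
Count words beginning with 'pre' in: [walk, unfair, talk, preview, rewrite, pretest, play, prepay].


Checking each word for prefix 'pre':
  'walk' -> no (count: 0)
  'unfair' -> no (count: 0)
  'talk' -> no (count: 0)
  'preview' -> YES, starts with 'pre' (count: 1)
  'rewrite' -> no (count: 1)
  'pretest' -> YES, starts with 'pre' (count: 2)
  'play' -> no (count: 2)
  'prepay' -> YES, starts with 'pre' (count: 3)
Total with prefix 'pre': 3

3


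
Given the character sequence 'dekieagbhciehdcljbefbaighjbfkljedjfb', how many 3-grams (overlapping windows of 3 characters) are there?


String 'dekieagbhciehdcljbefbaighjbfkljedjfb' has length L = 36.
Number of overlapping n-grams = L - n + 1
Substituting: 36 - 3 + 1 = 34

34


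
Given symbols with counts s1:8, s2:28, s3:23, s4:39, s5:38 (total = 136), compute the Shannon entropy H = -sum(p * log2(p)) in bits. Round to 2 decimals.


Computing entropy H = -sum(p_i * log2(p_i)):
  s1: p = 8/136 = 0.0588, -p*log2(p) = 0.2404
  s2: p = 28/136 = 0.2059, -p*log2(p) = 0.4694
  s3: p = 23/136 = 0.1691, -p*log2(p) = 0.4336
  s4: p = 39/136 = 0.2868, -p*log2(p) = 0.5168
  s5: p = 38/136 = 0.2794, -p*log2(p) = 0.5140
H = sum of terms = 2.1742
Rounded to 2 decimals: 2.17

2.17


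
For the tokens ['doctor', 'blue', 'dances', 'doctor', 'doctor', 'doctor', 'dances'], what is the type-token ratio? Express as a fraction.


Tokens: 7
Unique types: ('blue', 'dances', 'doctor') = 3
TTR = 3/7
Already in lowest terms.

3/7


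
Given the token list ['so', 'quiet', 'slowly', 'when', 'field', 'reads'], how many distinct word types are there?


Listing all tokens and tracking unique types:
  Token 1: 'so' -> NEW (unique so far: 1)
  Token 2: 'quiet' -> NEW (unique so far: 2)
  Token 3: 'slowly' -> NEW (unique so far: 3)
  Token 4: 'when' -> NEW (unique so far: 4)
  Token 5: 'field' -> NEW (unique so far: 5)
  Token 6: 'reads' -> NEW (unique so far: 6)
Unique types: ('field', 'quiet', 'reads', 'slowly', 'so', 'when')
Vocabulary size: 6

6


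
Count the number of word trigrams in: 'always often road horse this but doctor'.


Word trigrams from [7] words:
  Trigram 1: (always often road)
  Trigram 2: (often road horse)
  Trigram 3: (road horse this)
  Trigram 4: (horse this but)
  Trigram 5: (this but doctor)
Total word trigrams: 7 - 2 = 5

5


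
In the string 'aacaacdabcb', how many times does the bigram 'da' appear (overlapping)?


Scanning 'aacaacdabcb' for bigram 'da':
  Position 0: 'aa' -> no
  Position 1: 'ac' -> no
  Position 2: 'ca' -> no
  Position 3: 'aa' -> no
  Position 4: 'ac' -> no
  Position 5: 'cd' -> no
  Position 6: 'da' -> MATCH
  Position 7: 'ab' -> no
  Position 8: 'bc' -> no
  Position 9: 'cb' -> no
Total matches: 1

1


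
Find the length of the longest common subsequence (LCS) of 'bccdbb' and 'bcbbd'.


DP table for LCS of 'bccdbb' and 'bcbbd':
       b  c  b  b  d
    0  0  0  0  0  0
  b 0  1  1  1  1  1
  c 0  1  2  2  2  2
  c 0  1  2  2  2  2
  d 0  1  2  2  2  3
  b 0  1  2  3  3  3
  b 0  1  2  3  4  4
LCS: 'bcbb'
LCS length = 4

4


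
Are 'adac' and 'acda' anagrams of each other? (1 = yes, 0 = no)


Sort characters of 'adac': 'aacd'
Sort characters of 'acda': 'aacd'
Sorted forms match -> they ARE anagrams
Result: 1

1


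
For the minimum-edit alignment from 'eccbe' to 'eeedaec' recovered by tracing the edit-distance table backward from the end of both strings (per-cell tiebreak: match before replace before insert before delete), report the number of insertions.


Edit distance = 5. Backtracking from cell (5, 7) with preference match > replace > insert > delete,
then listing the resulting alignment 'eccbe' -> 'eeedaec' left to right:
  Step 1: insert 'e' [insertion #1]
  Step 2: keep 'e'
  Step 3: replace c->e
  Step 4: replace c->d
  Step 5: replace b->a
  Step 6: keep 'e'
  Step 7: insert 'c' [insertion #2]
Total insertions: 2

2


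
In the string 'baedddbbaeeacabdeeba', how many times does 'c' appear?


Scanning 'baedddbbaeeacabdeeba' for 'c':
  Position 12: 'c' -> MATCH (count: 1)
Total occurrences of 'c': 1

1


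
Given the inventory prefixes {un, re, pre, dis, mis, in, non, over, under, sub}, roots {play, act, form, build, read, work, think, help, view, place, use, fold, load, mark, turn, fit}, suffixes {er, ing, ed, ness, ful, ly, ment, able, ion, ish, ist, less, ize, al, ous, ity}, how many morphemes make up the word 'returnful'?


Segmenting 'returnful' against the inventory:
  're' -> prefix (morpheme 1)
  'turn' -> root (morpheme 2)
  'ful' -> suffix (morpheme 3)
Total morphemes: 3

3


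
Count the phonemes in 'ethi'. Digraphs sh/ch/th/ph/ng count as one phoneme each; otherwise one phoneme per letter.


Parsing 'ethi' greedily, digraphs first:
  'e' -> vowel phoneme (phonemes so far: 1)
  'th' -> digraph (1 consonant phoneme) (phonemes so far: 2)
  'i' -> vowel phoneme (phonemes so far: 3)
Total phonemes: 3

3


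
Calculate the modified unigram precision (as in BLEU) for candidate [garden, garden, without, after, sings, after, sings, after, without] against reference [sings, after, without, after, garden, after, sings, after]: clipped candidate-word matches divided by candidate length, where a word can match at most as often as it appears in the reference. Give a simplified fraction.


Reference word counts: {'after': 4, 'garden': 1, 'sings': 2, 'without': 1}
Checking each candidate word (with clipping):
  'garden' -> in reference (ref count 1, used 1/1) -> match (matches: 1)
  'garden' -> ref count 1 already used up (1/1) -> clipped, no match (matches: 1)
  'without' -> in reference (ref count 1, used 1/1) -> match (matches: 2)
  'after' -> in reference (ref count 4, used 1/4) -> match (matches: 3)
  'sings' -> in reference (ref count 2, used 1/2) -> match (matches: 4)
  'after' -> in reference (ref count 4, used 2/4) -> match (matches: 5)
  'sings' -> in reference (ref count 2, used 2/2) -> match (matches: 6)
  'after' -> in reference (ref count 4, used 3/4) -> match (matches: 7)
  'without' -> ref count 1 already used up (1/1) -> clipped, no match (matches: 7)
Clipped matches: 7, Candidate length: 9
Precision = 7/9

7/9


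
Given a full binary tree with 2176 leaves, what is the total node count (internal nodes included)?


Leaf nodes (terminals): 2176
Internal nodes = n - 1 = 2176 - 1 = 2175
Total = leaves + internal = 2176 + 2175 = 4351

4351


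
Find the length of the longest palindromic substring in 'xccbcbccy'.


Scanning 'xccbcbccy' for palindromic substrings.
Substring at positions 1-7: 'ccbcbcc'.
Check: reverse('ccbcbcc') = 'ccbcbcc' -> palindrome confirmed.
Neighbouring characters ('x' / 'y') break symmetry, so it cannot extend further.
No longer palindromic substring exists; longest length = 7

7


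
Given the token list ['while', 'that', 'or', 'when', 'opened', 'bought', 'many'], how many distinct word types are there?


Listing all tokens and tracking unique types:
  Token 1: 'while' -> NEW (unique so far: 1)
  Token 2: 'that' -> NEW (unique so far: 2)
  Token 3: 'or' -> NEW (unique so far: 3)
  Token 4: 'when' -> NEW (unique so far: 4)
  Token 5: 'opened' -> NEW (unique so far: 5)
  Token 6: 'bought' -> NEW (unique so far: 6)
  Token 7: 'many' -> NEW (unique so far: 7)
Unique types: ('bought', 'many', 'opened', 'or', 'that', 'when', 'while')
Vocabulary size: 7

7


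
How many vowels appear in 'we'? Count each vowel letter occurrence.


Scanning each character of 'we':
  Position 1: 'w' -> consonant (running count: 0)
  Position 2: 'e' -> vowel (running count: 1)
Total vowels: 1

1


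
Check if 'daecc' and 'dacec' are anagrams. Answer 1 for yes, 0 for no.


Sort characters of 'daecc': 'accde'
Sort characters of 'dacec': 'accde'
Sorted forms match -> they ARE anagrams
Result: 1

1


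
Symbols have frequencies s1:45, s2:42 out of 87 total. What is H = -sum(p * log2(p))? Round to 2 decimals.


Computing entropy H = -sum(p_i * log2(p_i)):
  s1: p = 45/87 = 0.5172, -p*log2(p) = 0.4919
  s2: p = 42/87 = 0.4828, -p*log2(p) = 0.5072
H = sum of terms = 0.9991
Rounded to 2 decimals: 1.00

1.00


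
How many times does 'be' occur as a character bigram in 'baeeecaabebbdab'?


Scanning 'baeeecaabebbdab' for bigram 'be':
  Position 0: 'ba' -> no
  Position 1: 'ae' -> no
  Position 2: 'ee' -> no
  Position 3: 'ee' -> no
  Position 4: 'ec' -> no
  Position 5: 'ca' -> no
  Position 6: 'aa' -> no
  Position 7: 'ab' -> no
  Position 8: 'be' -> MATCH
  Position 9: 'eb' -> no
  Position 10: 'bb' -> no
  Position 11: 'bd' -> no
  Position 12: 'da' -> no
  Position 13: 'ab' -> no
Total matches: 1

1


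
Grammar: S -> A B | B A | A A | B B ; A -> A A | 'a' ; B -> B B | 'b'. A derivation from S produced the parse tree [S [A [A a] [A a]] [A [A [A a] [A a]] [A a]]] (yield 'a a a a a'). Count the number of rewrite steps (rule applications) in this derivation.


Every bracketed nonterminal node [X ...] in the tree is produced by exactly one rule application.
Reading the tree off as a leftmost derivation:
  Step 1: S  =>  A A   (applied S -> A A)
  Step 2: A A  =>  A A A   (applied A -> A A)
  Step 3: A A A  =>  a A A   (applied A -> a)
  Step 4: a A A  =>  a a A   (applied A -> a)
  Step 5: a a A  =>  a a A A   (applied A -> A A)
  Step 6: a a A A  =>  a a A A A   (applied A -> A A)
  Step 7: a a A A A  =>  a a a A A   (applied A -> a)
  Step 8: a a a A A  =>  a a a a A   (applied A -> a)
  Step 9: a a a a A  =>  a a a a a   (applied A -> a)
Final yield: a a a a a
Total rewrite steps: 9

9


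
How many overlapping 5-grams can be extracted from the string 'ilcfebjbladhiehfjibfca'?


String 'ilcfebjbladhiehfjibfca' has length L = 22.
Number of overlapping n-grams = L - n + 1
Substituting: 22 - 5 + 1 = 18

18


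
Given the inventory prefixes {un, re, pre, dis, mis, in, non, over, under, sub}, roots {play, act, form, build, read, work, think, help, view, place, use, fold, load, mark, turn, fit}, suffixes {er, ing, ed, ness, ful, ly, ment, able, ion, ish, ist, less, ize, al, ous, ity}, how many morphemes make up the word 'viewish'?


Segmenting 'viewish' against the inventory:
  'view' -> root (morpheme 1)
  'ish' -> suffix (morpheme 2)
Total morphemes: 2

2


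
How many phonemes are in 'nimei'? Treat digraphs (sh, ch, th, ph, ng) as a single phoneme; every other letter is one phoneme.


Parsing 'nimei' greedily, digraphs first:
  'n' -> consonant phoneme (phonemes so far: 1)
  'i' -> vowel phoneme (phonemes so far: 2)
  'm' -> consonant phoneme (phonemes so far: 3)
  'e' -> vowel phoneme (phonemes so far: 4)
  'i' -> vowel phoneme (phonemes so far: 5)
Total phonemes: 5

5


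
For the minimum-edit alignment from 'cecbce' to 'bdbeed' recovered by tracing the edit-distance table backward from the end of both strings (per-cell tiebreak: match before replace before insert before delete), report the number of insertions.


Edit distance = 5. Backtracking from cell (6, 6) with preference match > replace > insert > delete,
then listing the resulting alignment 'cecbce' -> 'bdbeed' left to right:
  Step 1: delete 'c'
  Step 2: replace e->b
  Step 3: replace c->d
  Step 4: keep 'b'
  Step 5: replace c->e
  Step 6: keep 'e'
  Step 7: insert 'd' [insertion #1]
Total insertions: 1

1


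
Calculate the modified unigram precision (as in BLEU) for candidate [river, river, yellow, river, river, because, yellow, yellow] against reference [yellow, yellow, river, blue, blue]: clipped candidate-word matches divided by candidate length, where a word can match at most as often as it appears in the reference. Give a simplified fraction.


Reference word counts: {'blue': 2, 'river': 1, 'yellow': 2}
Checking each candidate word (with clipping):
  'river' -> in reference (ref count 1, used 1/1) -> match (matches: 1)
  'river' -> ref count 1 already used up (1/1) -> clipped, no match (matches: 1)
  'yellow' -> in reference (ref count 2, used 1/2) -> match (matches: 2)
  'river' -> ref count 1 already used up (1/1) -> clipped, no match (matches: 2)
  'river' -> ref count 1 already used up (1/1) -> clipped, no match (matches: 2)
  'because' -> not in reference -> no match (matches: 2)
  'yellow' -> in reference (ref count 2, used 2/2) -> match (matches: 3)
  'yellow' -> ref count 2 already used up (2/2) -> clipped, no match (matches: 3)
Clipped matches: 3, Candidate length: 8
Precision = 3/8

3/8


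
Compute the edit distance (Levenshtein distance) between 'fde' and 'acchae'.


Building DP table for s1='fde' (len 3) and s2='acchae' (len 6):
       a  c  c  h  a  e
    0  1  2  3  4  5  6
  f 1  1  2  3  4  5  6
  d 2  2  2  3  4  5  6
  e 3  3  3  3  4  5  5
Edit distance = dp[3][6] = 5

5


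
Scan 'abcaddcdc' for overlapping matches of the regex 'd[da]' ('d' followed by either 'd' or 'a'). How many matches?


Pattern: d[da] means 'd' followed by either 'd' or 'a'.
Scanning 'abcaddcdc' position-by-position:
  Pos 0: window 'ab' -> no
  Pos 1: window 'bc' -> no
  Pos 2: window 'ca' -> no
  Pos 3: window 'ad' -> no
  Pos 4: window 'dd' -> MATCH
  Pos 5: window 'dc' -> no
  Pos 6: window 'cd' -> no
  Pos 7: window 'dc' -> no
  Pos 8: window 'c' -> no
Total matches: 1

1


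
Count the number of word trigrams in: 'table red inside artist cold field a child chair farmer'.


Word trigrams from [10] words:
  Trigram 1: (table red inside)
  Trigram 2: (red inside artist)
  Trigram 3: (inside artist cold)
  Trigram 4: (artist cold field)
  Trigram 5: (cold field a)
  Trigram 6: (field a child)
  Trigram 7: (a child chair)
  Trigram 8: (child chair farmer)
Total word trigrams: 10 - 2 = 8

8


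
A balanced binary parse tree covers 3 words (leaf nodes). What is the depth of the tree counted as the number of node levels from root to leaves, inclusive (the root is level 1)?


In a balanced binary tree with n leaves the deepest leaf is ceil(log2(n)) edges below the root,
so counting node levels inclusive of root and leaves gives ceil(log2(n)) + 1 levels.
log2(3) = 1.5850
ceil(1.5850) = 2
levels = 2 + 1 = 3

3


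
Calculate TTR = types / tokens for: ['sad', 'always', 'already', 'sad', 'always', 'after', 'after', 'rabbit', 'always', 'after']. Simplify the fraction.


Tokens: 10
Unique types: ('after', 'already', 'always', 'rabbit', 'sad') = 5
TTR = 5/10
Simplify: divide both by 5 -> 1/2
TTR = 1/2

1/2


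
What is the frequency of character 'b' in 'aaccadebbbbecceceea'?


Scanning 'aaccadebbbbecceceea' for 'b':
  Position 7: 'b' -> MATCH (count: 1)
  Position 8: 'b' -> MATCH (count: 2)
  Position 9: 'b' -> MATCH (count: 3)
  Position 10: 'b' -> MATCH (count: 4)
Total occurrences of 'b': 4

4


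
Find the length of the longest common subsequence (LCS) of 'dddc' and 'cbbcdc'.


DP table for LCS of 'dddc' and 'cbbcdc':
       c  b  b  c  d  c
    0  0  0  0  0  0  0
  d 0  0  0  0  0  1  1
  d 0  0  0  0  0  1  1
  d 0  0  0  0  0  1  1
  c 0  1  1  1  1  1  2
LCS: 'dc'
LCS length = 2

2


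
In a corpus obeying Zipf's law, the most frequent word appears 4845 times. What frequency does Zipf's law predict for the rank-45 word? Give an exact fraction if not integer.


Zipf's law: freq(rank) = f1 / rank
f1 = 4845, rank = 45
freq = 4845 / 45
GCD(4845, 45) = 15
Simplified: 323/3

323/3


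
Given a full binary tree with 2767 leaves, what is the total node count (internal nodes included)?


Leaf nodes (terminals): 2767
Internal nodes = n - 1 = 2767 - 1 = 2766
Total = leaves + internal = 2767 + 2766 = 5533

5533


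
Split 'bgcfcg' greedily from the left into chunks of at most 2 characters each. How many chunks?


'bgcfcg' has 6 characters.
Chunking with max size 2:
  Chunk 1: 'bg' (positions 0-1)
  Chunk 2: 'cf' (positions 2-3)
  Chunk 3: 'cg' (positions 4-5)
Total chunks: ceil(6 / 2) = 3

3


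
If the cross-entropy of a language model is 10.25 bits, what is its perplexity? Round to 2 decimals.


Perplexity formula: PP = 2^H
H = 10.25
PP = 2^10.25
Decompose: 2^10.25 = 2^10 * 2^0.25
2^10 = 1024, 2^0.25 ~ 1.1892071
PP ~ 1024 * 1.1892071 = 1217.7480704
Rounded to 2 decimals: 1217.75

1217.75


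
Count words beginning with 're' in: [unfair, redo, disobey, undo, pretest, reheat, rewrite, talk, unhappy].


Checking each word for prefix 're':
  'unfair' -> no (count: 0)
  'redo' -> YES, starts with 're' (count: 1)
  'disobey' -> no (count: 1)
  'undo' -> no (count: 1)
  'pretest' -> no (count: 1)
  'reheat' -> YES, starts with 're' (count: 2)
  'rewrite' -> YES, starts with 're' (count: 3)
  'talk' -> no (count: 3)
  'unhappy' -> no (count: 3)
Total with prefix 're': 3

3


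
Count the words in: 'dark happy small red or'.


Counting words by splitting on spaces:
  Word 1: 'dark'
  Word 2: 'happy'
  Word 3: 'small'
  Word 4: 'red'
  Word 5: 'or'
Total words: 5

5


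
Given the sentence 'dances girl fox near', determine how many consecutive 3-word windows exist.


Word trigrams from [4] words:
  Trigram 1: (dances girl fox)
  Trigram 2: (girl fox near)
Total word trigrams: 4 - 2 = 2

2


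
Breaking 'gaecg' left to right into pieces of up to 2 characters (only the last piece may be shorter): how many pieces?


'gaecg' has 5 characters.
Chunking with max size 2:
  Chunk 1: 'ga' (positions 0-1)
  Chunk 2: 'ec' (positions 2-3)
  Chunk 3: 'g' (positions 4-4)
Total chunks: ceil(5 / 2) = 3

3


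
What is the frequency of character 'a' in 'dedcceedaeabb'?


Scanning 'dedcceedaeabb' for 'a':
  Position 8: 'a' -> MATCH (count: 1)
  Position 10: 'a' -> MATCH (count: 2)
Total occurrences of 'a': 2

2


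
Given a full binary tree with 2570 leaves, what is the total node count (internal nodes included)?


Leaf nodes (terminals): 2570
Internal nodes = n - 1 = 2570 - 1 = 2569
Total = leaves + internal = 2570 + 2569 = 5139

5139


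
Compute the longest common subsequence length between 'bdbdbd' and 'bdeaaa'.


DP table for LCS of 'bdbdbd' and 'bdeaaa':
       b  d  e  a  a  a
    0  0  0  0  0  0  0
  b 0  1  1  1  1  1  1
  d 0  1  2  2  2  2  2
  b 0  1  2  2  2  2  2
  d 0  1  2  2  2  2  2
  b 0  1  2  2  2  2  2
  d 0  1  2  2  2  2  2
LCS: 'bd'
LCS length = 2

2


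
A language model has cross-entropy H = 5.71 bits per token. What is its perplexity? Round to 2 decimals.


Perplexity formula: PP = 2^H
H = 5.71
PP = 2^5.71
Decompose: 2^5.71 = 2^5 * 2^0.71
2^5 = 32, 2^0.71 ~ 1.6358041
PP ~ 32 * 1.6358041 = 52.3457312
Rounded to 2 decimals: 52.35

52.35


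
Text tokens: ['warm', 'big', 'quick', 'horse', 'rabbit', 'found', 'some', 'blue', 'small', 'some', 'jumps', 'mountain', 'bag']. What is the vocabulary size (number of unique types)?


Listing all tokens and tracking unique types:
  Token 1: 'warm' -> NEW (unique so far: 1)
  Token 2: 'big' -> NEW (unique so far: 2)
  Token 3: 'quick' -> NEW (unique so far: 3)
  Token 4: 'horse' -> NEW (unique so far: 4)
  Token 5: 'rabbit' -> NEW (unique so far: 5)
  Token 6: 'found' -> NEW (unique so far: 6)
  Token 7: 'some' -> NEW (unique so far: 7)
  Token 8: 'blue' -> NEW (unique so far: 8)
  Token 9: 'small' -> NEW (unique so far: 9)
  Token 10: 'some' -> duplicate (unique so far: 9)
  Token 11: 'jumps' -> NEW (unique so far: 10)
  Token 12: 'mountain' -> NEW (unique so far: 11)
  Token 13: 'bag' -> NEW (unique so far: 12)
Unique types: ('bag', 'big', 'blue', 'found', 'horse', 'jumps', 'mountain', 'quick', 'rabbit', 'small', 'some', 'warm')
Vocabulary size: 12

12


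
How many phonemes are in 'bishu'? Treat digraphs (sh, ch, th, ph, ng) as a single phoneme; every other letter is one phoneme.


Parsing 'bishu' greedily, digraphs first:
  'b' -> consonant phoneme (phonemes so far: 1)
  'i' -> vowel phoneme (phonemes so far: 2)
  'sh' -> digraph (1 consonant phoneme) (phonemes so far: 3)
  'u' -> vowel phoneme (phonemes so far: 4)
Total phonemes: 4

4


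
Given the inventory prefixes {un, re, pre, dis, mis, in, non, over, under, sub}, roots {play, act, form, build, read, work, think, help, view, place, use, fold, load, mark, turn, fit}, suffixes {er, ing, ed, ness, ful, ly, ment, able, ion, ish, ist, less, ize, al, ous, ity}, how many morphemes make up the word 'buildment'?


Segmenting 'buildment' against the inventory:
  'build' -> root (morpheme 1)
  'ment' -> suffix (morpheme 2)
Total morphemes: 2

2


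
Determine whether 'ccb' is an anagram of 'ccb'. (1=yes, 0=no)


Sort characters of 'ccb': 'bcc'
Sort characters of 'ccb': 'bcc'
Sorted forms match -> they ARE anagrams
Result: 1

1
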